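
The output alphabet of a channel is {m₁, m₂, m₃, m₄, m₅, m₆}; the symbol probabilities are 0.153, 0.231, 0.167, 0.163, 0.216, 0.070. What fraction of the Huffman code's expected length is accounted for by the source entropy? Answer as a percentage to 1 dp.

Entropy H = −Σ p log₂ p ≈ 2.5066 bits.
Huffman merges: 7/100+153/1000→223/1000; 163/1000+167/1000→33/100; 27/125+223/1000→439/1000; 231/1000+33/100→561/1000; 439/1000+561/1000→1. L = 2553/1000 ≈ 2.5530.
Efficiency = H/L = 2.5066/2.5530 = 98.2%.

98.2%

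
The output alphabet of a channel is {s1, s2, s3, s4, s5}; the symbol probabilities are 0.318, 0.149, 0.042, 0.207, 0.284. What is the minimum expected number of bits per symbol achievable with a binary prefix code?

Repeatedly combine the two least-probable nodes; the expected code length is the sum of the merged weights.
merge 21/500 + 149/1000 → 191/1000
merge 191/1000 + 207/1000 → 199/500
merge 71/250 + 159/500 → 301/500
merge 199/500 + 301/500 → 1
L = 191/1000 + 199/500 + 301/500 + 1 = 2191/1000 = 2.191 bits/symbol.

2.191 bits/symbol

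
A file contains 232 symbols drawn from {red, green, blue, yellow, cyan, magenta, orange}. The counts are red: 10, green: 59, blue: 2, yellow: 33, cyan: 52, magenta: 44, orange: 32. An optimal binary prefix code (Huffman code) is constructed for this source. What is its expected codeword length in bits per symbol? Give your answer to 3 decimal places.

2.573 bits/symbol

Probabilities are the counts divided by 232.
Repeatedly combine the two least-probable nodes; the expected code length is the sum of the merged weights.
merge 1/116 + 5/116 → 3/58
merge 3/58 + 4/29 → 11/58
merge 33/232 + 11/58 → 77/232
merge 11/58 + 13/58 → 12/29
merge 59/232 + 77/232 → 17/29
merge 12/29 + 17/29 → 1
L = 3/58 + 11/58 + 77/232 + 12/29 + 17/29 + 1 = 597/232 ≈ 2.573 bits/symbol.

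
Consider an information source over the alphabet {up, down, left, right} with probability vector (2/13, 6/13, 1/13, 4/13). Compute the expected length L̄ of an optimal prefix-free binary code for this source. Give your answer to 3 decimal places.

Repeatedly combine the two least-probable nodes; the expected code length is the sum of the merged weights.
merge 1/13 + 2/13 → 3/13
merge 3/13 + 4/13 → 7/13
merge 6/13 + 7/13 → 1
L = 3/13 + 7/13 + 1 = 23/13 ≈ 1.769 bits/symbol.

1.769 bits/symbol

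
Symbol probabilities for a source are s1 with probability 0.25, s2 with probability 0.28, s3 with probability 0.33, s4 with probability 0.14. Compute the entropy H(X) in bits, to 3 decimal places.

H = −Σ pᵢ log₂ pᵢ.
−0.25·log₂(0.25) = 0.5000
−0.28·log₂(0.28) = 0.5142
−0.33·log₂(0.33) = 0.5278
−0.14·log₂(0.14) = 0.3971
Sum ≈ 1.9392 → 1.939 bits.

1.939 bits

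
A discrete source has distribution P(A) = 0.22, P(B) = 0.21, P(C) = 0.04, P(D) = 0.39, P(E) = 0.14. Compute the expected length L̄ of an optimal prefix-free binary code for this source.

Repeatedly combine the two least-probable nodes; the expected code length is the sum of the merged weights.
merge 1/25 + 7/50 → 9/50
merge 9/50 + 21/100 → 39/100
merge 11/50 + 39/100 → 61/100
merge 39/100 + 61/100 → 1
L = 9/50 + 39/100 + 61/100 + 1 = 109/50 = 2.18 bits/symbol.

2.18 bits/symbol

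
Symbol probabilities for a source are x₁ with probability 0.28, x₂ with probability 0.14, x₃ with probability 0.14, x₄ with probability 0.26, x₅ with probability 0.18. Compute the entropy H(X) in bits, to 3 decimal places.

2.259 bits

H = −Σ pᵢ log₂ pᵢ.
−0.28·log₂(0.28) = 0.5142
−0.14·log₂(0.14) = 0.3971
−0.14·log₂(0.14) = 0.3971
−0.26·log₂(0.26) = 0.5053
−0.18·log₂(0.18) = 0.4453
Sum ≈ 2.2590 → 2.259 bits.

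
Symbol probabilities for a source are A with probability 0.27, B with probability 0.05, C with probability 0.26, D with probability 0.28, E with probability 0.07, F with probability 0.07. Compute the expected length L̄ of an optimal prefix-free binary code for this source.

2.31 bits/symbol

Repeatedly combine the two least-probable nodes; the expected code length is the sum of the merged weights.
merge 1/20 + 7/100 → 3/25
merge 7/100 + 3/25 → 19/100
merge 19/100 + 13/50 → 9/20
merge 27/100 + 7/25 → 11/20
merge 9/20 + 11/20 → 1
L = 3/25 + 19/100 + 9/20 + 11/20 + 1 = 231/100 = 2.31 bits/symbol.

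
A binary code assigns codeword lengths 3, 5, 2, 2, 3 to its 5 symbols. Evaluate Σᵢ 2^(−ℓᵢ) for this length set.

0.78125

With common denominator 2^5 = 32: Σ 2^(−ℓᵢ) = 4/32 + 1/32 + 8/32 + 8/32 + 4/32 = 25/32 = 0.78125.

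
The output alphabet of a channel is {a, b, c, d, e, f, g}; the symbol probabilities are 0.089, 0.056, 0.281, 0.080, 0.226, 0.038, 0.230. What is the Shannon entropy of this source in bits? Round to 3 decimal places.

2.501 bits

H = −Σ pᵢ log₂ pᵢ.
−0.089·log₂(0.089) = 0.3106
−0.056·log₂(0.056) = 0.2329
−0.281·log₂(0.281) = 0.5146
−0.080·log₂(0.080) = 0.2915
−0.226·log₂(0.226) = 0.4849
−0.038·log₂(0.038) = 0.1793
−0.230·log₂(0.230) = 0.4877
Sum ≈ 2.5015 → 2.501 bits.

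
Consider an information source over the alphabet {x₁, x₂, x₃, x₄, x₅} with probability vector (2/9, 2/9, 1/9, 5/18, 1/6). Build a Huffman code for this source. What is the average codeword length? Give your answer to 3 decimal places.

2.278 bits/symbol

Repeatedly combine the two least-probable nodes; the expected code length is the sum of the merged weights.
merge 1/9 + 1/6 → 5/18
merge 2/9 + 2/9 → 4/9
merge 5/18 + 5/18 → 5/9
merge 4/9 + 5/9 → 1
L = 5/18 + 4/9 + 5/9 + 1 = 41/18 ≈ 2.278 bits/symbol.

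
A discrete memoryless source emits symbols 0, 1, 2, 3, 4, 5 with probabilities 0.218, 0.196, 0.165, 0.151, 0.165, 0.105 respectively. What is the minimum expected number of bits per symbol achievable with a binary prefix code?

Repeatedly combine the two least-probable nodes; the expected code length is the sum of the merged weights.
merge 21/200 + 151/1000 → 32/125
merge 33/200 + 33/200 → 33/100
merge 49/250 + 109/500 → 207/500
merge 32/125 + 33/100 → 293/500
merge 207/500 + 293/500 → 1
L = 32/125 + 33/100 + 207/500 + 293/500 + 1 = 1293/500 = 2.586 bits/symbol.

2.586 bits/symbol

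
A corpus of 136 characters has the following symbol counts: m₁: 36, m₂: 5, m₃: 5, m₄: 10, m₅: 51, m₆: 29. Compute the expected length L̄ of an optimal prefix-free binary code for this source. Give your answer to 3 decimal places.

Probabilities are the counts divided by 136.
Repeatedly combine the two least-probable nodes; the expected code length is the sum of the merged weights.
merge 5/136 + 5/136 → 5/68
merge 5/68 + 5/68 → 5/34
merge 5/34 + 29/136 → 49/136
merge 9/34 + 49/136 → 5/8
merge 3/8 + 5/8 → 1
L = 5/68 + 5/34 + 49/136 + 5/8 + 1 = 75/34 ≈ 2.206 bits/symbol.

2.206 bits/symbol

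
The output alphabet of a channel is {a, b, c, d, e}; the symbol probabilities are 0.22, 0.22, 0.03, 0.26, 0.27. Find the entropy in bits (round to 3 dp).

H = −Σ pᵢ log₂ pᵢ.
−0.22·log₂(0.22) = 0.4806
−0.22·log₂(0.22) = 0.4806
−0.03·log₂(0.03) = 0.1518
−0.26·log₂(0.26) = 0.5053
−0.27·log₂(0.27) = 0.5100
Sum ≈ 2.1282 → 2.128 bits.

2.128 bits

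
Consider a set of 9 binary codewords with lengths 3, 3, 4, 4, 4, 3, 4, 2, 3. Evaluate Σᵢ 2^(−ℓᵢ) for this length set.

With common denominator 2^4 = 16: Σ 2^(−ℓᵢ) = 2/16 + 2/16 + 1/16 + 1/16 + 1/16 + 2/16 + 1/16 + 4/16 + 2/16 = 16/16 = 1.

1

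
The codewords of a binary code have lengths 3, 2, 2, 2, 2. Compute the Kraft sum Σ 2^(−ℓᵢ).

1.125

With common denominator 2^3 = 8: Σ 2^(−ℓᵢ) = 1/8 + 2/8 + 2/8 + 2/8 + 2/8 = 9/8 = 1.125.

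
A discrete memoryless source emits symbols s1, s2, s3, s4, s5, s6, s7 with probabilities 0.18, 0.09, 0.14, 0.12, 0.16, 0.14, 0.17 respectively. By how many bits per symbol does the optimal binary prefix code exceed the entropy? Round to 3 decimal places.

0.043 bits

Entropy H = −Σ p log₂ p ≈ 2.7769 bits.
Huffman merges: 9/100+3/25→21/100; 7/50+7/50→7/25; 4/25+17/100→33/100; 9/50+21/100→39/100; 7/25+33/100→61/100; 39/100+61/100→1. L = 141/50 ≈ 2.8200.
L − H = 2.8200 − 2.7769 = 0.043 bits.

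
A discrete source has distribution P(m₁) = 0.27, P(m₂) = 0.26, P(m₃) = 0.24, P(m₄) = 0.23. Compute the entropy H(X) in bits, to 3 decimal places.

H = −Σ pᵢ log₂ pᵢ.
−0.27·log₂(0.27) = 0.5100
−0.26·log₂(0.26) = 0.5053
−0.24·log₂(0.24) = 0.4941
−0.23·log₂(0.23) = 0.4877
Sum ≈ 1.9971 → 1.997 bits.

1.997 bits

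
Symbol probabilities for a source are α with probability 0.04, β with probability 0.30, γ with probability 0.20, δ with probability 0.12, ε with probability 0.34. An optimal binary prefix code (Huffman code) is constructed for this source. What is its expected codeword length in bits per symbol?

2.16 bits/symbol

Repeatedly combine the two least-probable nodes; the expected code length is the sum of the merged weights.
merge 1/25 + 3/25 → 4/25
merge 4/25 + 1/5 → 9/25
merge 3/10 + 17/50 → 16/25
merge 9/25 + 16/25 → 1
L = 4/25 + 9/25 + 16/25 + 1 = 54/25 = 2.16 bits/symbol.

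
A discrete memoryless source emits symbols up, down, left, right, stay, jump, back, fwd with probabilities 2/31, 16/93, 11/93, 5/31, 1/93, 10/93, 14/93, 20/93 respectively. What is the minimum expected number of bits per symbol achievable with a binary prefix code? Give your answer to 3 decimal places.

2.860 bits/symbol

Repeatedly combine the two least-probable nodes; the expected code length is the sum of the merged weights.
merge 1/93 + 2/31 → 7/93
merge 7/93 + 10/93 → 17/93
merge 11/93 + 14/93 → 25/93
merge 5/31 + 16/93 → 1/3
merge 17/93 + 20/93 → 37/93
merge 25/93 + 1/3 → 56/93
merge 37/93 + 56/93 → 1
L = 7/93 + 17/93 + 25/93 + 1/3 + 37/93 + 56/93 + 1 = 266/93 ≈ 2.860 bits/symbol.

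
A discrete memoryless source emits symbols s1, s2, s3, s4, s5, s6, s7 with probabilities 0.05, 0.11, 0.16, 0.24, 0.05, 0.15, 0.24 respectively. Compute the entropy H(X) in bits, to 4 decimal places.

2.6043 bits

H = −Σ pᵢ log₂ pᵢ.
−0.05·log₂(0.05) = 0.2161
−0.11·log₂(0.11) = 0.3503
−0.16·log₂(0.16) = 0.4230
−0.24·log₂(0.24) = 0.4941
−0.05·log₂(0.05) = 0.2161
−0.15·log₂(0.15) = 0.4105
−0.24·log₂(0.24) = 0.4941
Sum ≈ 2.6043 → 2.6043 bits.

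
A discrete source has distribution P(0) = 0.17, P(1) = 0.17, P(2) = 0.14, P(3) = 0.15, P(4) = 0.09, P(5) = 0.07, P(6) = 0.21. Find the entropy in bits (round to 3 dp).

H = −Σ pᵢ log₂ pᵢ.
−0.17·log₂(0.17) = 0.4346
−0.17·log₂(0.17) = 0.4346
−0.14·log₂(0.14) = 0.3971
−0.15·log₂(0.15) = 0.4105
−0.09·log₂(0.09) = 0.3127
−0.07·log₂(0.07) = 0.2686
−0.21·log₂(0.21) = 0.4728
Sum ≈ 2.7309 → 2.731 bits.

2.731 bits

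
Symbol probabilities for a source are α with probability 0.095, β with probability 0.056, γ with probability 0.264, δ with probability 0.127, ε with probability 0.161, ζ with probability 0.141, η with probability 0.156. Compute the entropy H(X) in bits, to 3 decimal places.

H = −Σ pᵢ log₂ pᵢ.
−0.095·log₂(0.095) = 0.3226
−0.056·log₂(0.056) = 0.2329
−0.264·log₂(0.264) = 0.5072
−0.127·log₂(0.127) = 0.3781
−0.161·log₂(0.161) = 0.4242
−0.141·log₂(0.141) = 0.3985
−0.156·log₂(0.156) = 0.4181
Sum ≈ 2.6817 → 2.682 bits.

2.682 bits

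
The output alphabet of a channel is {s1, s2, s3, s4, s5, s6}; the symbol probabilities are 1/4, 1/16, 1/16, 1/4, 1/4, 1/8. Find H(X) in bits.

Each probability is a power of 1/2, so log₂(1/p) is an integer.
H = Σ p·log₂(1/p) = 1/4·2 + 1/16·4 + 1/16·4 + 1/4·2 + 1/4·2 + 1/8·3 = 2.375 bits.

2.375 bits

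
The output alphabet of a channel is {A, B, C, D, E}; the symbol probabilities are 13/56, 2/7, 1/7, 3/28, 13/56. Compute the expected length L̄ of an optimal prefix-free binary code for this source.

2.25 bits/symbol

Repeatedly combine the two least-probable nodes; the expected code length is the sum of the merged weights.
merge 3/28 + 1/7 → 1/4
merge 13/56 + 13/56 → 13/28
merge 1/4 + 2/7 → 15/28
merge 13/28 + 15/28 → 1
L = 1/4 + 13/28 + 15/28 + 1 = 9/4 = 2.25 bits/symbol.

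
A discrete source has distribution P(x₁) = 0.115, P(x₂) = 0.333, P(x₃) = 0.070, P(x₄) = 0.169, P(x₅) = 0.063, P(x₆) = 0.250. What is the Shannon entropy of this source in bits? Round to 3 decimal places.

H = −Σ pᵢ log₂ pᵢ.
−0.115·log₂(0.115) = 0.3588
−0.333·log₂(0.333) = 0.5283
−0.070·log₂(0.070) = 0.2686
−0.169·log₂(0.169) = 0.4335
−0.063·log₂(0.063) = 0.2513
−0.250·log₂(0.250) = 0.5000
Sum ≈ 2.3404 → 2.340 bits.

2.340 bits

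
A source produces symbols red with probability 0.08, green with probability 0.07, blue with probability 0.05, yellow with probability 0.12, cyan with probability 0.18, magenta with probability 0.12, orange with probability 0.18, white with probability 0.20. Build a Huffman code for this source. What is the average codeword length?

Repeatedly combine the two least-probable nodes; the expected code length is the sum of the merged weights.
merge 1/20 + 7/100 → 3/25
merge 2/25 + 3/25 → 1/5
merge 3/25 + 3/25 → 6/25
merge 9/50 + 9/50 → 9/25
merge 1/5 + 1/5 → 2/5
merge 6/25 + 9/25 → 3/5
merge 2/5 + 3/5 → 1
L = 3/25 + 1/5 + 6/25 + 9/25 + 2/5 + 3/5 + 1 = 73/25 = 2.92 bits/symbol.

2.92 bits/symbol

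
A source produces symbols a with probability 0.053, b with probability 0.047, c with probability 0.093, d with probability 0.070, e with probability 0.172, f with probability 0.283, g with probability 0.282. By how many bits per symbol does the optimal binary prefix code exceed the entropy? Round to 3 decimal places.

Entropy H = −Σ p log₂ p ≈ 2.4863 bits.
Huffman merges: 47/1000+53/1000→1/10; 7/100+93/1000→163/1000; 1/10+163/1000→263/1000; 43/250+263/1000→87/200; 141/500+283/1000→113/200; 87/200+113/200→1. L = 1263/500 ≈ 2.5260.
L − H = 2.5260 − 2.4863 = 0.040 bits.

0.040 bits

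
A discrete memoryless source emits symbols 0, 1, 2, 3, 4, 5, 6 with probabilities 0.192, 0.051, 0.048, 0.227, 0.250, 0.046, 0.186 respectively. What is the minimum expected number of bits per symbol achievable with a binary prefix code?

2.57 bits/symbol

Repeatedly combine the two least-probable nodes; the expected code length is the sum of the merged weights.
merge 23/500 + 6/125 → 47/500
merge 51/1000 + 47/500 → 29/200
merge 29/200 + 93/500 → 331/1000
merge 24/125 + 227/1000 → 419/1000
merge 1/4 + 331/1000 → 581/1000
merge 419/1000 + 581/1000 → 1
L = 47/500 + 29/200 + 331/1000 + 419/1000 + 581/1000 + 1 = 257/100 = 2.57 bits/symbol.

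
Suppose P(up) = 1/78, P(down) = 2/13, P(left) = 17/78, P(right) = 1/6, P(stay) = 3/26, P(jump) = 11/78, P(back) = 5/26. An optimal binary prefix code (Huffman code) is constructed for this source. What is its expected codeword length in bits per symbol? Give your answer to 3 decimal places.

2.718 bits/symbol

Repeatedly combine the two least-probable nodes; the expected code length is the sum of the merged weights.
merge 1/78 + 3/26 → 5/39
merge 5/39 + 11/78 → 7/26
merge 2/13 + 1/6 → 25/78
merge 5/26 + 17/78 → 16/39
merge 7/26 + 25/78 → 23/39
merge 16/39 + 23/39 → 1
L = 5/39 + 7/26 + 25/78 + 16/39 + 23/39 + 1 = 106/39 ≈ 2.718 bits/symbol.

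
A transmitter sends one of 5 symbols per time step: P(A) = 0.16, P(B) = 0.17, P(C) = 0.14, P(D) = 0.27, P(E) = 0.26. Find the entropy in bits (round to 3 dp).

H = −Σ pᵢ log₂ pᵢ.
−0.16·log₂(0.16) = 0.4230
−0.17·log₂(0.17) = 0.4346
−0.14·log₂(0.14) = 0.3971
−0.27·log₂(0.27) = 0.5100
−0.26·log₂(0.26) = 0.5053
Sum ≈ 2.2700 → 2.270 bits.

2.270 bits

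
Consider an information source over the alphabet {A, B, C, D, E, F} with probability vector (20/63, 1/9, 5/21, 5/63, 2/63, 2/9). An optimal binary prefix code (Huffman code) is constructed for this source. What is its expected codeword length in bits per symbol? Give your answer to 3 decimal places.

Repeatedly combine the two least-probable nodes; the expected code length is the sum of the merged weights.
merge 2/63 + 5/63 → 1/9
merge 1/9 + 1/9 → 2/9
merge 2/9 + 2/9 → 4/9
merge 5/21 + 20/63 → 5/9
merge 4/9 + 5/9 → 1
L = 1/9 + 2/9 + 4/9 + 5/9 + 1 = 7/3 ≈ 2.333 bits/symbol.

2.333 bits/symbol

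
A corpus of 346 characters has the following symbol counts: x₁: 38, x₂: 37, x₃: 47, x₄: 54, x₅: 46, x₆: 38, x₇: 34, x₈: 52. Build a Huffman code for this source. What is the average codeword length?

Probabilities are the counts divided by 346.
Repeatedly combine the two least-probable nodes; the expected code length is the sum of the merged weights.
merge 17/173 + 37/346 → 71/346
merge 19/173 + 19/173 → 38/173
merge 23/173 + 47/346 → 93/346
merge 26/173 + 27/173 → 53/173
merge 71/346 + 38/173 → 147/346
merge 93/346 + 53/173 → 199/346
merge 147/346 + 199/346 → 1
L = 71/346 + 38/173 + 93/346 + 53/173 + 147/346 + 199/346 + 1 = 3 bits/symbol.

3 bits/symbol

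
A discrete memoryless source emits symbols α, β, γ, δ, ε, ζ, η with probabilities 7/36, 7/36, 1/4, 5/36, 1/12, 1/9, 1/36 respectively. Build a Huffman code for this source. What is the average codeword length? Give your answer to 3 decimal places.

Repeatedly combine the two least-probable nodes; the expected code length is the sum of the merged weights.
merge 1/36 + 1/12 → 1/9
merge 1/9 + 1/9 → 2/9
merge 5/36 + 7/36 → 1/3
merge 7/36 + 2/9 → 5/12
merge 1/4 + 1/3 → 7/12
merge 5/12 + 7/12 → 1
L = 1/9 + 2/9 + 1/3 + 5/12 + 7/12 + 1 = 8/3 ≈ 2.667 bits/symbol.

2.667 bits/symbol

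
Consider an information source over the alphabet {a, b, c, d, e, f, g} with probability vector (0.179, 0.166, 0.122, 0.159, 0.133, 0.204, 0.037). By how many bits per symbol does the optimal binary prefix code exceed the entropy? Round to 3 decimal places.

Entropy H = −Σ p log₂ p ≈ 2.6973 bits.
Huffman merges: 37/1000+61/500→159/1000; 133/1000+159/1000→73/250; 159/1000+83/500→13/40; 179/1000+51/250→383/1000; 73/250+13/40→617/1000; 383/1000+617/1000→1. L = 347/125 ≈ 2.7760.
L − H = 2.7760 − 2.6973 = 0.079 bits.

0.079 bits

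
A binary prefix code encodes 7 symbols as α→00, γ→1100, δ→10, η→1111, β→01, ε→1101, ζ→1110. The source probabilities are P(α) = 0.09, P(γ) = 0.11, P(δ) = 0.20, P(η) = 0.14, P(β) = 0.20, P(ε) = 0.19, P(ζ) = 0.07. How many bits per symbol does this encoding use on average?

3.02 bits/symbol

L̄ = Σ pᵢ·ℓᵢ = 0.09·2 + 0.11·4 + 0.20·2 + 0.14·4 + 0.20·2 + 0.19·4 + 0.07·4 = 3.02 bits/symbol.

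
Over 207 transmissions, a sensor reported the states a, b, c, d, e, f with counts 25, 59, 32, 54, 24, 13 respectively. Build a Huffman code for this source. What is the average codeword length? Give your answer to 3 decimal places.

Probabilities are the counts divided by 207.
Repeatedly combine the two least-probable nodes; the expected code length is the sum of the merged weights.
merge 13/207 + 8/69 → 37/207
merge 25/207 + 32/207 → 19/69
merge 37/207 + 6/23 → 91/207
merge 19/69 + 59/207 → 116/207
merge 91/207 + 116/207 → 1
L = 37/207 + 19/69 + 91/207 + 116/207 + 1 = 508/207 ≈ 2.454 bits/symbol.

2.454 bits/symbol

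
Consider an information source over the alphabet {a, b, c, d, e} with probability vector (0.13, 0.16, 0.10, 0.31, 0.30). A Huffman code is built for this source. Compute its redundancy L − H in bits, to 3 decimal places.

0.047 bits

Entropy H = −Σ p log₂ p ≈ 2.1827 bits.
Huffman merges: 1/10+13/100→23/100; 4/25+23/100→39/100; 3/10+31/100→61/100; 39/100+61/100→1. L = 223/100 ≈ 2.2300.
L − H = 2.2300 − 2.1827 = 0.047 bits.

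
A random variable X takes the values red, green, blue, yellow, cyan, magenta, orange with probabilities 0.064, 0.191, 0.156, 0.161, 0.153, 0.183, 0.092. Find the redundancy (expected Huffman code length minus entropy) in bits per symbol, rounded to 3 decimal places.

0.050 bits

Entropy H = −Σ p log₂ p ≈ 2.7318 bits.
Huffman merges: 8/125+23/250→39/250; 153/1000+39/250→309/1000; 39/250+161/1000→317/1000; 183/1000+191/1000→187/500; 309/1000+317/1000→313/500; 187/500+313/500→1. L = 1391/500 ≈ 2.7820.
L − H = 2.7820 − 2.7318 = 0.050 bits.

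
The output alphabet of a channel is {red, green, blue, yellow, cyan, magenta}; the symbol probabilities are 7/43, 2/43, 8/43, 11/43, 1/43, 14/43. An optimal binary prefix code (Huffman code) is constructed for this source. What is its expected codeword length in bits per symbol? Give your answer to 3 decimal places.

Repeatedly combine the two least-probable nodes; the expected code length is the sum of the merged weights.
merge 1/43 + 2/43 → 3/43
merge 3/43 + 7/43 → 10/43
merge 8/43 + 10/43 → 18/43
merge 11/43 + 14/43 → 25/43
merge 18/43 + 25/43 → 1
L = 3/43 + 10/43 + 18/43 + 25/43 + 1 = 99/43 ≈ 2.302 bits/symbol.

2.302 bits/symbol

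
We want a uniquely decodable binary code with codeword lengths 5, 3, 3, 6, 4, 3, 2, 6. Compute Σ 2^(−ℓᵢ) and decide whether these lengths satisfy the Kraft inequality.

With common denominator 2^6 = 64: Σ 2^(−ℓᵢ) = 2/64 + 8/64 + 8/64 + 1/64 + 4/64 + 8/64 + 16/64 + 1/64 = 48/64 = 0.75.
Kraft's inequality requires Σ ≤ 1; here Σ = 0.75 ≤ 1, so such a prefix code exists.

0.75; yes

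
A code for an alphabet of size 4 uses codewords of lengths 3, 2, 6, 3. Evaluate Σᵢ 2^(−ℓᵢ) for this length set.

0.515625

With common denominator 2^6 = 64: Σ 2^(−ℓᵢ) = 8/64 + 16/64 + 1/64 + 8/64 = 33/64 = 0.515625.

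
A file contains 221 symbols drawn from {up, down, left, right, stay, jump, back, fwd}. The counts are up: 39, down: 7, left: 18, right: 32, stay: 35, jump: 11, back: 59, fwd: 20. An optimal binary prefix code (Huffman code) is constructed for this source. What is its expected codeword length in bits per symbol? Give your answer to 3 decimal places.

2.801 bits/symbol

Probabilities are the counts divided by 221.
Repeatedly combine the two least-probable nodes; the expected code length is the sum of the merged weights.
merge 7/221 + 11/221 → 18/221
merge 18/221 + 18/221 → 36/221
merge 20/221 + 32/221 → 4/17
merge 35/221 + 36/221 → 71/221
merge 3/17 + 4/17 → 7/17
merge 59/221 + 71/221 → 10/17
merge 7/17 + 10/17 → 1
L = 18/221 + 36/221 + 4/17 + 71/221 + 7/17 + 10/17 + 1 = 619/221 ≈ 2.801 bits/symbol.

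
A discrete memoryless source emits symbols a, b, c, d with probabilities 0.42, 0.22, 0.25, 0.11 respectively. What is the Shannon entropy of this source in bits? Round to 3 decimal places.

1.857 bits

H = −Σ pᵢ log₂ pᵢ.
−0.42·log₂(0.42) = 0.5256
−0.22·log₂(0.22) = 0.4806
−0.25·log₂(0.25) = 0.5000
−0.11·log₂(0.11) = 0.3503
Sum ≈ 1.8565 → 1.857 bits.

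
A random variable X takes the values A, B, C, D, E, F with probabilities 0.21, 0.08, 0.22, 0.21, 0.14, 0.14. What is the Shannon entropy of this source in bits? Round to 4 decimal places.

H = −Σ pᵢ log₂ pᵢ.
−0.21·log₂(0.21) = 0.4728
−0.08·log₂(0.08) = 0.2915
−0.22·log₂(0.22) = 0.4806
−0.21·log₂(0.21) = 0.4728
−0.14·log₂(0.14) = 0.3971
−0.14·log₂(0.14) = 0.3971
Sum ≈ 2.5119 → 2.5119 bits.

2.5119 bits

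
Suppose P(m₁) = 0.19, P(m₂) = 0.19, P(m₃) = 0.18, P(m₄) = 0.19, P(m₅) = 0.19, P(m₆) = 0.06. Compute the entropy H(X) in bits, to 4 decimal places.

2.5097 bits

H = −Σ pᵢ log₂ pᵢ.
−0.19·log₂(0.19) = 0.4552
−0.19·log₂(0.19) = 0.4552
−0.18·log₂(0.18) = 0.4453
−0.19·log₂(0.19) = 0.4552
−0.19·log₂(0.19) = 0.4552
−0.06·log₂(0.06) = 0.2435
Sum ≈ 2.5097 → 2.5097 bits.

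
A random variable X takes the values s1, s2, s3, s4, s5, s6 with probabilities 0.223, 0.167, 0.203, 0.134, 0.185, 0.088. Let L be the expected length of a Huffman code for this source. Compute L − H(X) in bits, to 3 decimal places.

0.046 bits

Entropy H = −Σ p log₂ p ≈ 2.5285 bits.
Huffman merges: 11/125+67/500→111/500; 167/1000+37/200→44/125; 203/1000+111/500→17/40; 223/1000+44/125→23/40; 17/40+23/40→1. L = 1287/500 ≈ 2.5740.
L − H = 2.5740 − 2.5285 = 0.046 bits.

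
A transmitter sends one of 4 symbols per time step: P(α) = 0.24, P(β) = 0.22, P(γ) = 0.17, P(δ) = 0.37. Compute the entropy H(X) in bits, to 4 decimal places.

1.9400 bits

H = −Σ pᵢ log₂ pᵢ.
−0.24·log₂(0.24) = 0.4941
−0.22·log₂(0.22) = 0.4806
−0.17·log₂(0.17) = 0.4346
−0.37·log₂(0.37) = 0.5307
Sum ≈ 1.9400 → 1.9400 bits.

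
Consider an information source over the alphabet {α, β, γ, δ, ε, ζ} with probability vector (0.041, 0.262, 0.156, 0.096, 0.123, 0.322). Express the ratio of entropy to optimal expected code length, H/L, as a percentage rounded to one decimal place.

97.5%

Entropy H = −Σ p log₂ p ≈ 2.3362 bits.
Huffman merges: 41/1000+12/125→137/1000; 123/1000+137/1000→13/50; 39/250+13/50→52/125; 131/500+161/500→73/125; 52/125+73/125→1. L = 2397/1000 ≈ 2.3970.
Efficiency = H/L = 2.3362/2.3970 = 97.5%.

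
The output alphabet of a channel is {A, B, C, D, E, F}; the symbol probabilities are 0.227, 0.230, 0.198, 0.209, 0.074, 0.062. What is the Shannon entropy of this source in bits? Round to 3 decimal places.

2.435 bits

H = −Σ pᵢ log₂ pᵢ.
−0.227·log₂(0.227) = 0.4856
−0.230·log₂(0.230) = 0.4877
−0.198·log₂(0.198) = 0.4626
−0.209·log₂(0.209) = 0.4720
−0.074·log₂(0.074) = 0.2780
−0.062·log₂(0.062) = 0.2487
Sum ≈ 2.4346 → 2.435 bits.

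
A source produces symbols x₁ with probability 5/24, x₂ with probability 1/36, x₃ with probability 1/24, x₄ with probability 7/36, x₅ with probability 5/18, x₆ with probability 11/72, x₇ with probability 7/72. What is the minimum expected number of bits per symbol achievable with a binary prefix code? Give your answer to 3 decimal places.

Repeatedly combine the two least-probable nodes; the expected code length is the sum of the merged weights.
merge 1/36 + 1/24 → 5/72
merge 5/72 + 7/72 → 1/6
merge 11/72 + 1/6 → 23/72
merge 7/36 + 5/24 → 29/72
merge 5/18 + 23/72 → 43/72
merge 29/72 + 43/72 → 1
L = 5/72 + 1/6 + 23/72 + 29/72 + 43/72 + 1 = 23/9 ≈ 2.556 bits/symbol.

2.556 bits/symbol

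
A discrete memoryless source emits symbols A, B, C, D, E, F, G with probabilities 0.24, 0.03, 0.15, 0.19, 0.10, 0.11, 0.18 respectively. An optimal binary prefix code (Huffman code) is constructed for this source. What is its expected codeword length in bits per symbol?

2.7 bits/symbol

Repeatedly combine the two least-probable nodes; the expected code length is the sum of the merged weights.
merge 3/100 + 1/10 → 13/100
merge 11/100 + 13/100 → 6/25
merge 3/20 + 9/50 → 33/100
merge 19/100 + 6/25 → 43/100
merge 6/25 + 33/100 → 57/100
merge 43/100 + 57/100 → 1
L = 13/100 + 6/25 + 33/100 + 43/100 + 57/100 + 1 = 27/10 = 2.7 bits/symbol.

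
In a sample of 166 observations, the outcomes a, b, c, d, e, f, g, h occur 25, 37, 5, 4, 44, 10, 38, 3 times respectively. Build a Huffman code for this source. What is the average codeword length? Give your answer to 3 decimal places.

Probabilities are the counts divided by 166.
Repeatedly combine the two least-probable nodes; the expected code length is the sum of the merged weights.
merge 3/166 + 2/83 → 7/166
merge 5/166 + 7/166 → 6/83
merge 5/83 + 6/83 → 11/83
merge 11/83 + 25/166 → 47/166
merge 37/166 + 19/83 → 75/166
merge 22/83 + 47/166 → 91/166
merge 75/166 + 91/166 → 1
L = 7/166 + 6/83 + 11/83 + 47/166 + 75/166 + 91/166 + 1 = 210/83 ≈ 2.530 bits/symbol.

2.530 bits/symbol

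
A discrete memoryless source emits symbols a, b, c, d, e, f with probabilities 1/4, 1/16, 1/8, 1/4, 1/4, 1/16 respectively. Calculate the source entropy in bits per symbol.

Each probability is a power of 1/2, so log₂(1/p) is an integer.
H = Σ p·log₂(1/p) = 1/4·2 + 1/16·4 + 1/8·3 + 1/4·2 + 1/4·2 + 1/16·4 = 2.375 bits.

2.375 bits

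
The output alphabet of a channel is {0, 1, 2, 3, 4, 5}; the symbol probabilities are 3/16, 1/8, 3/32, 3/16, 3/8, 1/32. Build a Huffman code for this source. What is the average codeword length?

2.375 bits/symbol

Repeatedly combine the two least-probable nodes; the expected code length is the sum of the merged weights.
merge 1/32 + 3/32 → 1/8
merge 1/8 + 1/8 → 1/4
merge 3/16 + 3/16 → 3/8
merge 1/4 + 3/8 → 5/8
merge 3/8 + 5/8 → 1
L = 1/8 + 1/4 + 3/8 + 5/8 + 1 = 19/8 = 2.375 bits/symbol.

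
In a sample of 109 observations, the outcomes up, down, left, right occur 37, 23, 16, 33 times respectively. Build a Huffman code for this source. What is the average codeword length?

2 bits/symbol

Probabilities are the counts divided by 109.
Repeatedly combine the two least-probable nodes; the expected code length is the sum of the merged weights.
merge 16/109 + 23/109 → 39/109
merge 33/109 + 37/109 → 70/109
merge 39/109 + 70/109 → 1
L = 39/109 + 70/109 + 1 = 2 bits/symbol.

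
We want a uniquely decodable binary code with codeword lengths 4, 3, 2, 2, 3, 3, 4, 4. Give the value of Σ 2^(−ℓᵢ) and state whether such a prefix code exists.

1.0625; no

With common denominator 2^4 = 16: Σ 2^(−ℓᵢ) = 1/16 + 2/16 + 4/16 + 4/16 + 2/16 + 2/16 + 1/16 + 1/16 = 17/16 = 1.0625.
Kraft's inequality requires Σ ≤ 1; here Σ = 1.0625 > 1, so no such prefix code exists.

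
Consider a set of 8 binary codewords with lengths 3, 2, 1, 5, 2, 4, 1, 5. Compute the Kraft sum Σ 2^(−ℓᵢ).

With common denominator 2^5 = 32: Σ 2^(−ℓᵢ) = 4/32 + 8/32 + 16/32 + 1/32 + 8/32 + 2/32 + 16/32 + 1/32 = 56/32 = 1.75.

1.75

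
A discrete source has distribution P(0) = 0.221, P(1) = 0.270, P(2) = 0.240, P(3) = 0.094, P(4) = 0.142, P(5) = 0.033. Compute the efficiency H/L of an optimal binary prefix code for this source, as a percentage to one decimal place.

Entropy H = −Σ p log₂ p ≈ 2.3684 bits.
Huffman merges: 33/1000+47/500→127/1000; 127/1000+71/500→269/1000; 221/1000+6/25→461/1000; 269/1000+27/100→539/1000; 461/1000+539/1000→1. L = 599/250 ≈ 2.3960.
Efficiency = H/L = 2.3684/2.3960 = 98.8%.

98.8%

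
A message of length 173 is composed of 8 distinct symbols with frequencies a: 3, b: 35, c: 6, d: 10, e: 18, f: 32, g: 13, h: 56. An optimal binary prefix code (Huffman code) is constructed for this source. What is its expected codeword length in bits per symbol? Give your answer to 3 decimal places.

Probabilities are the counts divided by 173.
Repeatedly combine the two least-probable nodes; the expected code length is the sum of the merged weights.
merge 3/173 + 6/173 → 9/173
merge 9/173 + 10/173 → 19/173
merge 13/173 + 18/173 → 31/173
merge 19/173 + 31/173 → 50/173
merge 32/173 + 35/173 → 67/173
merge 50/173 + 56/173 → 106/173
merge 67/173 + 106/173 → 1
L = 9/173 + 19/173 + 31/173 + 50/173 + 67/173 + 106/173 + 1 = 455/173 ≈ 2.630 bits/symbol.

2.630 bits/symbol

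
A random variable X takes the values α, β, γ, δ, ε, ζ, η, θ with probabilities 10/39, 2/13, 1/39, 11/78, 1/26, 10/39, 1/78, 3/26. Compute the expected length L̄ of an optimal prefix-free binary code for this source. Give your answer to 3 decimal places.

2.603 bits/symbol

Repeatedly combine the two least-probable nodes; the expected code length is the sum of the merged weights.
merge 1/78 + 1/39 → 1/26
merge 1/26 + 1/26 → 1/13
merge 1/13 + 3/26 → 5/26
merge 11/78 + 2/13 → 23/78
merge 5/26 + 10/39 → 35/78
merge 10/39 + 23/78 → 43/78
merge 35/78 + 43/78 → 1
L = 1/26 + 1/13 + 5/26 + 23/78 + 35/78 + 43/78 + 1 = 203/78 ≈ 2.603 bits/symbol.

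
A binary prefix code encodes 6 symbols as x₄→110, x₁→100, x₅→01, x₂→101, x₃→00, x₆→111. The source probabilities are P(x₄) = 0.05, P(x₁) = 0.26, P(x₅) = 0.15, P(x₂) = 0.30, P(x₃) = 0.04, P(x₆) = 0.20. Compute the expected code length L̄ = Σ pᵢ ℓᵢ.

2.81 bits/symbol

L̄ = Σ pᵢ·ℓᵢ = 0.05·3 + 0.26·3 + 0.15·2 + 0.30·3 + 0.04·2 + 0.20·3 = 2.81 bits/symbol.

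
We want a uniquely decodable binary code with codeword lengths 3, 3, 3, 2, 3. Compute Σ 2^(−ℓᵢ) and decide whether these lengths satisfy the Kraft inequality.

With common denominator 2^3 = 8: Σ 2^(−ℓᵢ) = 1/8 + 1/8 + 1/8 + 2/8 + 1/8 = 6/8 = 0.75.
Kraft's inequality requires Σ ≤ 1; here Σ = 0.75 ≤ 1, so such a prefix code exists.

0.75; yes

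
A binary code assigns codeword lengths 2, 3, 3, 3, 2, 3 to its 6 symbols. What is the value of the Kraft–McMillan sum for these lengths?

1

With common denominator 2^3 = 8: Σ 2^(−ℓᵢ) = 2/8 + 1/8 + 1/8 + 1/8 + 2/8 + 1/8 = 8/8 = 1.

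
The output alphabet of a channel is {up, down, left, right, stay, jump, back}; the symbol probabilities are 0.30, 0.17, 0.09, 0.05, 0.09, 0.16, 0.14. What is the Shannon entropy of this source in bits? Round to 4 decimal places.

2.6172 bits

H = −Σ pᵢ log₂ pᵢ.
−0.30·log₂(0.30) = 0.5211
−0.17·log₂(0.17) = 0.4346
−0.09·log₂(0.09) = 0.3127
−0.05·log₂(0.05) = 0.2161
−0.09·log₂(0.09) = 0.3127
−0.16·log₂(0.16) = 0.4230
−0.14·log₂(0.14) = 0.3971
Sum ≈ 2.6172 → 2.6172 bits.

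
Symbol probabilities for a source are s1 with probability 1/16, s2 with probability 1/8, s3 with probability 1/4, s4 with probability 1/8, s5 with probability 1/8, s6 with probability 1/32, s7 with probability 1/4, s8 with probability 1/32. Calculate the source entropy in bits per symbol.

2.6875 bits

Each probability is a power of 1/2, so log₂(1/p) is an integer.
H = Σ p·log₂(1/p) = 1/16·4 + 1/8·3 + 1/4·2 + 1/8·3 + 1/8·3 + 1/32·5 + 1/4·2 + 1/32·5 = 2.6875 bits.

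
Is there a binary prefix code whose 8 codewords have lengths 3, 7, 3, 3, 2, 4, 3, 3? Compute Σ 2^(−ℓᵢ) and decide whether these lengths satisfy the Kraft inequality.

With common denominator 2^7 = 128: Σ 2^(−ℓᵢ) = 16/128 + 1/128 + 16/128 + 16/128 + 32/128 + 8/128 + 16/128 + 16/128 = 121/128 = 0.9453125.
Kraft's inequality requires Σ ≤ 1; here Σ = 0.9453125 ≤ 1, so such a prefix code exists.

0.9453125; yes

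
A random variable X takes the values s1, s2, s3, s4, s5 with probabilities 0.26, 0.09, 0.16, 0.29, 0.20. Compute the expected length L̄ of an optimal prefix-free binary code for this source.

2.25 bits/symbol

Repeatedly combine the two least-probable nodes; the expected code length is the sum of the merged weights.
merge 9/100 + 4/25 → 1/4
merge 1/5 + 1/4 → 9/20
merge 13/50 + 29/100 → 11/20
merge 9/20 + 11/20 → 1
L = 1/4 + 9/20 + 11/20 + 1 = 9/4 = 2.25 bits/symbol.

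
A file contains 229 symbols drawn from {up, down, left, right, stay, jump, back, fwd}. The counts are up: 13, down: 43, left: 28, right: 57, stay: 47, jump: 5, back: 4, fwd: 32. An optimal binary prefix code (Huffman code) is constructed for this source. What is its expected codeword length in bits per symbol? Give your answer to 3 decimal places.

2.681 bits/symbol

Probabilities are the counts divided by 229.
Repeatedly combine the two least-probable nodes; the expected code length is the sum of the merged weights.
merge 4/229 + 5/229 → 9/229
merge 9/229 + 13/229 → 22/229
merge 22/229 + 28/229 → 50/229
merge 32/229 + 43/229 → 75/229
merge 47/229 + 50/229 → 97/229
merge 57/229 + 75/229 → 132/229
merge 97/229 + 132/229 → 1
L = 9/229 + 22/229 + 50/229 + 75/229 + 97/229 + 132/229 + 1 = 614/229 ≈ 2.681 bits/symbol.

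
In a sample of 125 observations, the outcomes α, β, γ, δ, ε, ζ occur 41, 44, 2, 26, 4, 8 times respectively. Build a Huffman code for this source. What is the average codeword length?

2.128 bits/symbol

Probabilities are the counts divided by 125.
Repeatedly combine the two least-probable nodes; the expected code length is the sum of the merged weights.
merge 2/125 + 4/125 → 6/125
merge 6/125 + 8/125 → 14/125
merge 14/125 + 26/125 → 8/25
merge 8/25 + 41/125 → 81/125
merge 44/125 + 81/125 → 1
L = 6/125 + 14/125 + 8/25 + 81/125 + 1 = 266/125 = 2.128 bits/symbol.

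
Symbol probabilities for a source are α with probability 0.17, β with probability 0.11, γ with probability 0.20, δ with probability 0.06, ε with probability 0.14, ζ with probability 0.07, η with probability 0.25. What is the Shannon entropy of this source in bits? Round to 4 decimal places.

H = −Σ pᵢ log₂ pᵢ.
−0.17·log₂(0.17) = 0.4346
−0.11·log₂(0.11) = 0.3503
−0.20·log₂(0.20) = 0.4644
−0.06·log₂(0.06) = 0.2435
−0.14·log₂(0.14) = 0.3971
−0.07·log₂(0.07) = 0.2686
−0.25·log₂(0.25) = 0.5000
Sum ≈ 2.6585 → 2.6585 bits.

2.6585 bits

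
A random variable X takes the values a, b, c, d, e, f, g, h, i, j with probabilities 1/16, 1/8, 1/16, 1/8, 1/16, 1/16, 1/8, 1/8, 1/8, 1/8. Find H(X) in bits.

3.25 bits

Each probability is a power of 1/2, so log₂(1/p) is an integer.
H = Σ p·log₂(1/p) = 1/16·4 + 1/8·3 + 1/16·4 + 1/8·3 + 1/16·4 + 1/16·4 + 1/8·3 + 1/8·3 + 1/8·3 + 1/8·3 = 3.25 bits.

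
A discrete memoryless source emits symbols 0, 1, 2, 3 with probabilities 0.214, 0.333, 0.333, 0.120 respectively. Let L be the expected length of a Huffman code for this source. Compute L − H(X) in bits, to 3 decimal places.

Entropy H = −Σ p log₂ p ≈ 1.8996 bits.
Huffman merges: 3/25+107/500→167/500; 333/1000+333/1000→333/500; 167/500+333/500→1. L = 2 ≈ 2.0000.
L − H = 2.0000 − 1.8996 = 0.100 bits.

0.100 bits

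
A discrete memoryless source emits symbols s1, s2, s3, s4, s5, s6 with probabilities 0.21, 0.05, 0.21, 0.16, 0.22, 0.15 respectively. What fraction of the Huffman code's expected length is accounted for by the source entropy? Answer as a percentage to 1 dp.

Entropy H = −Σ p log₂ p ≈ 2.4759 bits.
Huffman merges: 1/20+3/20→1/5; 4/25+1/5→9/25; 21/100+21/100→21/50; 11/50+9/25→29/50; 21/50+29/50→1. L = 64/25 ≈ 2.5600.
Efficiency = H/L = 2.4759/2.5600 = 96.7%.

96.7%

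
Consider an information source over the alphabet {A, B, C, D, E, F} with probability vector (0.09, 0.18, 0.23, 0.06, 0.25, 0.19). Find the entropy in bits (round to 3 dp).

2.444 bits

H = −Σ pᵢ log₂ pᵢ.
−0.09·log₂(0.09) = 0.3127
−0.18·log₂(0.18) = 0.4453
−0.23·log₂(0.23) = 0.4877
−0.06·log₂(0.06) = 0.2435
−0.25·log₂(0.25) = 0.5000
−0.19·log₂(0.19) = 0.4552
Sum ≈ 2.4444 → 2.444 bits.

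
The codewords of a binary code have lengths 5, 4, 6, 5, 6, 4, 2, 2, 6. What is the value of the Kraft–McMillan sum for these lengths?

With common denominator 2^6 = 64: Σ 2^(−ℓᵢ) = 2/64 + 4/64 + 1/64 + 2/64 + 1/64 + 4/64 + 16/64 + 16/64 + 1/64 = 47/64 = 0.734375.

0.734375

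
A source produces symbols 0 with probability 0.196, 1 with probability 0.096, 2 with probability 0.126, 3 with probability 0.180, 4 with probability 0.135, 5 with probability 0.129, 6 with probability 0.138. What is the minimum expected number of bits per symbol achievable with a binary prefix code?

2.804 bits/symbol

Repeatedly combine the two least-probable nodes; the expected code length is the sum of the merged weights.
merge 12/125 + 63/500 → 111/500
merge 129/1000 + 27/200 → 33/125
merge 69/500 + 9/50 → 159/500
merge 49/250 + 111/500 → 209/500
merge 33/125 + 159/500 → 291/500
merge 209/500 + 291/500 → 1
L = 111/500 + 33/125 + 159/500 + 209/500 + 291/500 + 1 = 701/250 = 2.804 bits/symbol.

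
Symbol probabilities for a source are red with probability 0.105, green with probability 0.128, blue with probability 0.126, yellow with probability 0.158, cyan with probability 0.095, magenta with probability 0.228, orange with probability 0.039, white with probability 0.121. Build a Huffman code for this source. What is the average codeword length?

2.906 bits/symbol

Repeatedly combine the two least-probable nodes; the expected code length is the sum of the merged weights.
merge 39/1000 + 19/200 → 67/500
merge 21/200 + 121/1000 → 113/500
merge 63/500 + 16/125 → 127/500
merge 67/500 + 79/500 → 73/250
merge 113/500 + 57/250 → 227/500
merge 127/500 + 73/250 → 273/500
merge 227/500 + 273/500 → 1
L = 67/500 + 113/500 + 127/500 + 73/250 + 227/500 + 273/500 + 1 = 1453/500 = 2.906 bits/symbol.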